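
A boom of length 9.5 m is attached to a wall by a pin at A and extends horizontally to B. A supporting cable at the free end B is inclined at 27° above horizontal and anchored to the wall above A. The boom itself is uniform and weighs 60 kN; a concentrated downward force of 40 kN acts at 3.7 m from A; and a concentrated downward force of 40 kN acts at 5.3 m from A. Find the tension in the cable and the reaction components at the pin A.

ΣM about A: T·sin27°·9.5 − 60·4.75 − 40·3.7 − 40·5.3 = 0 → T = 645/(9.5·0.45399) = 149.551 ≈ 149.6 kN.
ΣF_x = 0: A_x − T·cos27° = 0 → A_x = 149.551 × 0.891007 = 133.3 kN.
ΣF_y = 0: A_y + T·sin27° − 60 − 40 − 40 = 0 → A_y = 140 − 149.551 × 0.45399 = 72.11 kN.

T = 149.6 kN, A_x = 133.3 kN, A_y = 72.11 kN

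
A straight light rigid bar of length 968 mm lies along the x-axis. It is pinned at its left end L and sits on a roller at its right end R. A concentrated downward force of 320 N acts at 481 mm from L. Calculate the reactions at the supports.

Taking moments about L: R_y·968 − 320·481 = 0 → R_y = 153920/968 = 159.008 ≈ 159.0 N.
ΣF_y = 0: L_y + 159.008 − 320 = 0 → L_y = 161.0 N.
ΣF_x = 0: no horizontal applied forces, so L_x = 0.

L_x = 0, L_y = 161.0 N, R_y = 159.0 N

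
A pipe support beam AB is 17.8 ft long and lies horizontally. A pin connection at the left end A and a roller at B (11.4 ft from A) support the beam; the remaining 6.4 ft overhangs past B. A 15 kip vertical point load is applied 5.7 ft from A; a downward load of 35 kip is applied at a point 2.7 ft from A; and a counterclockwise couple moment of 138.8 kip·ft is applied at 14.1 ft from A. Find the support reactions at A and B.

A_x = 0, A_y = 46.39 kip, B_y = 3.614 kip

ΣM about A: B_y·11.4 − 15·5.7 − 35·2.7 + 138.8 = 0 → B_y = 41.2/11.4 = 3.61404 ≈ 3.614 kip.
ΣF_y = 0: A_y + 3.61404 − 15 − 35 = 0 → A_y = 46.39 kip.
ΣF_x = 0: no horizontal applied forces, so A_x = 0.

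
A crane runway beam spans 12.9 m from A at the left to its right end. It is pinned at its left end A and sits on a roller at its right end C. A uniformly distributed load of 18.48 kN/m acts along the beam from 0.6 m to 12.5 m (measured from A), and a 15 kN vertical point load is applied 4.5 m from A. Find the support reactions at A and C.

A_x = 0, A_y = 118.0 kN, C_y = 116.9 kN

Resultant of the distributed load: 18.48 × 11.9 = 219.912 kN at 6.55 m from A.
Taking moments about A: C_y·12.9 − (18.48·11.9)·6.55 − 15·4.5 = 0 → C_y = 1507.9236/12.9 = 116.893 ≈ 116.9 kN.
ΣF_y = 0: A_y + 116.893 − 18.48·11.9 − 15 = 0 → A_y = 118.0 kN.
ΣF_x = 0: no horizontal applied forces, so A_x = 0.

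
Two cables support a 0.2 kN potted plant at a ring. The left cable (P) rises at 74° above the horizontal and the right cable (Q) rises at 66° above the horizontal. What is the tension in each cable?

ΣF_x = 0: −T_P·cos74° + T_Q·cos66° = 0 → T_Q = 0.67768·T_P.
ΣF_y = 0: T_P·sin74° + T_Q·sin66° = 0.2.
Substitute: T_P·(0.961262 + 0.67768·0.913545) = 0.2 → T_P = 0.126554 ≈ 0.1266 kN.
Then T_Q = 0.67768 × 0.126554 = 0.08576 kN.

T_P = 0.1266 kN, T_Q = 0.08576 kN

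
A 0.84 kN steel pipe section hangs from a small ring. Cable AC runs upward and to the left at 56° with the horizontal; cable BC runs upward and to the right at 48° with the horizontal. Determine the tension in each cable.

ΣF_x = 0: −T_AC·cos56° + T_BC·cos48° = 0 → T_BC = 0.835701·T_AC.
ΣF_y = 0: T_AC·sin56° + T_BC·sin48° = 0.84.
Substitute: T_AC·(0.829038 + 0.835701·0.743145) = 0.84 → T_AC = 0.579276 ≈ 0.5793 kN.
Then T_BC = 0.835701 × 0.579276 = 0.4841 kN.

T_AC = 0.5793 kN, T_BC = 0.4841 kN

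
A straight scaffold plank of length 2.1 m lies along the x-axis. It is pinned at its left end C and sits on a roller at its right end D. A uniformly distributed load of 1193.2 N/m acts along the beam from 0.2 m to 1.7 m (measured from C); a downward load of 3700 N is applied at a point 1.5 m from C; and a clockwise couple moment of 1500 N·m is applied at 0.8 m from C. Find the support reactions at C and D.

Resultant of the distributed load: 1193.2 × 1.5 = 1789.8 N at 0.95 m from C.
Taking moments about C: D_y·2.1 − (1193.2·1.5)·0.95 − 3700·1.5 − 1500 = 0 → D_y = 8750.31/2.1 = 4166.81 ≈ 4167 N.
ΣF_y = 0: C_y + 4166.81 − 1193.2·1.5 − 3700 = 0 → C_y = 1323 N.
ΣF_x = 0: no horizontal applied forces, so C_x = 0.

C_x = 0, C_y = 1323 N, D_y = 4167 N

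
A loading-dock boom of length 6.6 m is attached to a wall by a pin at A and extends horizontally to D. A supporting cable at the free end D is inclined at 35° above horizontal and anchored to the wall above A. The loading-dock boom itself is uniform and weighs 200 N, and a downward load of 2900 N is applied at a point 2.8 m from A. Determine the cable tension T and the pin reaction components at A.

ΣM about A: T·sin35°·6.6 − 200·3.3 − 2900·2.8 = 0 → T = 8780/(6.6·0.573576) = 2319.31 ≈ 2319 N.
ΣF_x = 0: A_x − T·cos35° = 0 → A_x = 2319.31 × 0.819152 = 1900 N.
ΣF_y = 0: A_y + T·sin35° − 200 − 2900 = 0 → A_y = 3100 − 2319.31 × 0.573576 = 1770 N.

T = 2319 N, A_x = 1900 N, A_y = 1770 N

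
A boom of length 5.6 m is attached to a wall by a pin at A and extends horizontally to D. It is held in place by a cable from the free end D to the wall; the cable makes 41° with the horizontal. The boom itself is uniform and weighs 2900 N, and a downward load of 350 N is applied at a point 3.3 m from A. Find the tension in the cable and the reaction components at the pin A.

ΣM about A: T·sin41°·5.6 − 2900·2.8 − 350·3.3 = 0 → T = 9275/(5.6·0.656059) = 2524.54 ≈ 2525 N.
ΣF_x = 0: A_x − T·cos41° = 0 → A_x = 2524.54 × 0.75471 = 1905 N.
ΣF_y = 0: A_y + T·sin41° − 2900 − 350 = 0 → A_y = 3250 − 2524.54 × 0.656059 = 1594 N.

T = 2525 N, A_x = 1905 N, A_y = 1594 N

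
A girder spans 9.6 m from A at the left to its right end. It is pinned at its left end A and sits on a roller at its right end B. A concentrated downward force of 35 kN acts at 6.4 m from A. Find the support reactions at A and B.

A_x = 0, A_y = 11.67 kN, B_y = 23.33 kN

Taking moments about A: B_y·9.6 − 35·6.4 = 0 → B_y = 224/9.6 = 23.3333 ≈ 23.33 kN.
ΣF_y = 0: A_y + 23.3333 − 35 = 0 → A_y = 11.67 kN.
ΣF_x = 0: no horizontal applied forces, so A_x = 0.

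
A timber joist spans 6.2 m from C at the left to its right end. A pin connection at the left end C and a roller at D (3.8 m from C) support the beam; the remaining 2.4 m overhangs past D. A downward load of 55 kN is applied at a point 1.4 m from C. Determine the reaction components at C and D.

Moments about C: D_y·3.8 − 55·1.4 = 0 → D_y = 77/3.8 = 20.2632 ≈ 20.26 kN.
ΣF_y = 0: C_y + 20.2632 − 55 = 0 → C_y = 34.74 kN.
ΣF_x = 0: no horizontal applied forces, so C_x = 0.

C_x = 0, C_y = 34.74 kN, D_y = 20.26 kN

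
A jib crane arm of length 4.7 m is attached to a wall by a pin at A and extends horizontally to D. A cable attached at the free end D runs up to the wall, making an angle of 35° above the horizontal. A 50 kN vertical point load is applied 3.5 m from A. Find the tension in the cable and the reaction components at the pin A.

ΣM about A: T·sin35°·4.7 − 50·3.5 = 0 → T = 175/(4.7·0.573576) = 64.9156 ≈ 64.92 kN.
ΣF_x = 0: A_x − T·cos35° = 0 → A_x = 64.9156 × 0.819152 = 53.18 kN.
ΣF_y = 0: A_y + T·sin35° − 50 = 0 → A_y = 50 − 64.9156 × 0.573576 = 12.77 kN.

T = 64.92 kN, A_x = 53.18 kN, A_y = 12.77 kN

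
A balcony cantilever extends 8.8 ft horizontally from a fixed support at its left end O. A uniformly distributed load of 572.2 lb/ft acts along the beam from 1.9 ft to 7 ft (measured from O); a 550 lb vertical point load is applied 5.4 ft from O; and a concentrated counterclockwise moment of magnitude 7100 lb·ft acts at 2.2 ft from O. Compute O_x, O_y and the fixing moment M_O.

O_x = 0, O_y = 3468 lb, M_O = 8856 lb·ft

Resultant of the distributed load: 572.2 × 5.1 = 2918.22 lb at 4.45 ft from O.
ΣF_x = 0: O_x = 0.
ΣF_y = 0: O_y − 572.2·5.1 − 550 = 0 → O_y = 3468 lb.
ΣM about O: M_O − (572.2·5.1)·4.45 − 550·5.4 + 7100 = 0 → M_O = 8856 lb·ft.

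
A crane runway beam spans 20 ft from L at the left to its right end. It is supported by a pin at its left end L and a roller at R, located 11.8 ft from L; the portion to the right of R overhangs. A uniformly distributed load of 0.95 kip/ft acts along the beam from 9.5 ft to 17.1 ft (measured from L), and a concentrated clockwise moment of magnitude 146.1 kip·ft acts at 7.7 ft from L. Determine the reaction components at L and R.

L_x = 0, L_y = -13.30 kip, R_y = 20.52 kip

Resultant of the distributed load: 0.95 × 7.6 = 7.22 kip at 13.3 ft from L.
Taking moments about L: R_y·11.8 − (0.95·7.6)·13.3 − 146.1 = 0 → R_y = 242.126/11.8 = 20.5192 ≈ 20.52 kip.
ΣF_y = 0: L_y + 20.5192 − 0.95·7.6 = 0 → L_y = -13.30 kip.
ΣF_x = 0: no horizontal applied forces, so L_x = 0.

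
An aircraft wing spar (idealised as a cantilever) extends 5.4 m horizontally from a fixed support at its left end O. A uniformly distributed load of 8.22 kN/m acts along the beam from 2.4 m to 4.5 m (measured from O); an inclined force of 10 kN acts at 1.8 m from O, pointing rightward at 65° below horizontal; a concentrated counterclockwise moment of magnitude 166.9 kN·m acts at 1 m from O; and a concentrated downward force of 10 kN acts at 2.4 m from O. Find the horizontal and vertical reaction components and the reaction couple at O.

Resultant of the distributed load: 8.22 × 2.1 = 17.262 kN at 3.45 m from O.
ΣF_x = 0: O_x + 10·cos65° = 0 → O_x = -4.226 kN.
ΣF_y = 0: O_y − 8.22·2.1 − 10·sin65° − 10 = 0 → O_y = 36.33 kN.
ΣM about O: M_O − (8.22·2.1)·3.45 − 10·sin65°·1.8 + 166.9 − 10·2.4 = 0 → M_O = -67.03 kN·m.

O_x = -4.226 kN, O_y = 36.33 kN, M_O = -67.03 kN·m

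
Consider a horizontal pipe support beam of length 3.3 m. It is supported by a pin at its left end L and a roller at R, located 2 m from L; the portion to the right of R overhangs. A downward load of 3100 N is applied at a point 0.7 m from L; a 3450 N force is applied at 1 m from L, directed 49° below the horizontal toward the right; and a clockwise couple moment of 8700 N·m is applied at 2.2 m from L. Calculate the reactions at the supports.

ΣM about L: R_y·2 − 3100·0.7 − 3450·sin49°·1 − 8700 = 0 → R_y = 13473.7/2 = 6736.85 ≈ 6737 N.
ΣF_y = 0: L_y + 6736.85 − 3100 − 3450·sin49° = 0 → L_y = -1033 N.
ΣF_x = 0: L_x + 3450·cos49° = 0 → L_x = -2263 N.

L_x = -2263 N, L_y = -1033 N, R_y = 6737 N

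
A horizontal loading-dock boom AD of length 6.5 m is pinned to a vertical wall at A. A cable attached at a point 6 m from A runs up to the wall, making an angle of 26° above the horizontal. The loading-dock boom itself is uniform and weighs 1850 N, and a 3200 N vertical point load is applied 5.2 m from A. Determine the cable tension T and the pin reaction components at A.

ΣM about A: T·sin26°·6 − 1850·3.25 − 3200·5.2 = 0 → T = 22652.5/(6·0.438371) = 8612.38 ≈ 8612 N.
ΣF_x = 0: A_x − T·cos26° = 0 → A_x = 8612.38 × 0.898794 = 7741 N.
ΣF_y = 0: A_y + T·sin26° − 1850 − 3200 = 0 → A_y = 5050 − 8612.38 × 0.438371 = 1275 N.

T = 8612 N, A_x = 7741 N, A_y = 1275 N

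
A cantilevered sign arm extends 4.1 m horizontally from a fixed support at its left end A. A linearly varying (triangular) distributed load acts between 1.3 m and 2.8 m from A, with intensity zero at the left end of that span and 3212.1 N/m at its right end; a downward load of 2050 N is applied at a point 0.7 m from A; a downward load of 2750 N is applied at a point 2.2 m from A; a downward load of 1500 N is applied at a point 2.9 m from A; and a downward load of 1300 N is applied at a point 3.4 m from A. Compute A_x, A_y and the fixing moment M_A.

Resultant of the triangular load: ½ × 3212.1 × 1.5 = 2409.075 N, acting at 2.3 m from A (one-third of the span from the peak).
ΣF_x = 0: A_x = 0.
ΣF_y = 0: A_y − ½·3212.1·1.5 − 2050 − 2750 − 1500 − 1300 = 0 → A_y = 10010 N.
ΣM about A: M_A − (½·3212.1·1.5)·2.3 − 2050·0.7 − 2750·2.2 − 1500·2.9 − 1300·3.4 = 0 → M_A = 21800 N·m.

A_x = 0, A_y = 10010 N, M_A = 21800 N·m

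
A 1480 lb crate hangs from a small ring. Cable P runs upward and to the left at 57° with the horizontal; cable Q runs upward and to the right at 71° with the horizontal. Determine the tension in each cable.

ΣF_x = 0: −T_P·cos57° + T_Q·cos71° = 0 → T_Q = 1.67289·T_P.
ΣF_y = 0: T_P·sin57° + T_Q·sin71° = 1480.
Substitute: T_P·(0.838671 + 1.67289·0.945519) = 1480 → T_P = 611.464 ≈ 611.5 lb.
Then T_Q = 1.67289 × 611.464 = 1023 lb.

T_P = 611.5 lb, T_Q = 1023 lb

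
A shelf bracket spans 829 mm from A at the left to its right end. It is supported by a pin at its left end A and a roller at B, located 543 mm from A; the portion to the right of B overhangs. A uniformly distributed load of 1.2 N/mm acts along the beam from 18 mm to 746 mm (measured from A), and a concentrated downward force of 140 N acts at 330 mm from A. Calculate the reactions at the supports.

A_x = 0, A_y = 313.9 N, B_y = 699.7 N

Resultant of the distributed load: 1.2 × 728 = 873.6 N at 382 mm from A.
Moments about A: B_y·543 − (1.2·728)·382 − 140·330 = 0 → B_y = 379915.2/543 = 699.66 ≈ 699.7 N.
ΣF_y = 0: A_y + 699.66 − 1.2·728 − 140 = 0 → A_y = 313.9 N.
ΣF_x = 0: no horizontal applied forces, so A_x = 0.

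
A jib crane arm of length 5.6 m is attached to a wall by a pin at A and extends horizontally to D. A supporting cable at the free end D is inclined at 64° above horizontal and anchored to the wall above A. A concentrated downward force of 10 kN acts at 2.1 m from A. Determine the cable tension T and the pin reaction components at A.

ΣM about A: T·sin64°·5.6 − 10·2.1 = 0 → T = 21/(5.6·0.898794) = 4.17226 ≈ 4.172 kN.
ΣF_x = 0: A_x − T·cos64° = 0 → A_x = 4.17226 × 0.438371 = 1.829 kN.
ΣF_y = 0: A_y + T·sin64° − 10 = 0 → A_y = 10 − 4.17226 × 0.898794 = 6.250 kN.

T = 4.172 kN, A_x = 1.829 kN, A_y = 6.250 kN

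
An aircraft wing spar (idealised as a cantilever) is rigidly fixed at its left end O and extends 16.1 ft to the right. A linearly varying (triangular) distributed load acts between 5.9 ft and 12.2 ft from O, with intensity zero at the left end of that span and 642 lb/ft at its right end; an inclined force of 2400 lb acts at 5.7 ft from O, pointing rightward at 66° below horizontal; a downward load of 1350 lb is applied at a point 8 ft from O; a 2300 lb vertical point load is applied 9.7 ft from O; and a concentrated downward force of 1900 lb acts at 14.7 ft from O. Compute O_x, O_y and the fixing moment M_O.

O_x = -976.2 lb, O_y = 9765 lb, M_O = 93960 lb·ft

Resultant of the triangular load: ½ × 642 × 6.3 = 2022.3 lb, acting at 10.1 ft from O (one-third of the span from the peak).
ΣF_x = 0: O_x + 2400·cos66° = 0 → O_x = -976.2 lb.
ΣF_y = 0: O_y − ½·642·6.3 − 2400·sin66° − 1350 − 2300 − 1900 = 0 → O_y = 9765 lb.
ΣM about O: M_O − (½·642·6.3)·10.1 − 2400·sin66°·5.7 − 1350·8 − 2300·9.7 − 1900·14.7 = 0 → M_O = 93960 lb·ft.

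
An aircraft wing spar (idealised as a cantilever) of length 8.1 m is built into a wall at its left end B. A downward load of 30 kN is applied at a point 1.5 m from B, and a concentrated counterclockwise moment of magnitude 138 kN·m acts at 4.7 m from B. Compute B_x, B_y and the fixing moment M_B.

ΣF_x = 0: B_x = 0.
ΣF_y = 0: B_y − 30 = 0 → B_y = 30.00 kN.
ΣM about B: M_B − 30·1.5 + 138 = 0 → M_B = -93.00 kN·m.

B_x = 0, B_y = 30.00 kN, M_B = -93.00 kN·m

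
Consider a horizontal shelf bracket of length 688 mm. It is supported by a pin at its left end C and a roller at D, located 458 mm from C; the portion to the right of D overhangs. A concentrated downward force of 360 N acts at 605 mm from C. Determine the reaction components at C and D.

C_x = 0, C_y = -115.5 N, D_y = 475.5 N

ΣM about C: D_y·458 − 360·605 = 0 → D_y = 217800/458 = 475.546 ≈ 475.5 N.
ΣF_y = 0: C_y + 475.546 − 360 = 0 → C_y = -115.5 N.
ΣF_x = 0: no horizontal applied forces, so C_x = 0.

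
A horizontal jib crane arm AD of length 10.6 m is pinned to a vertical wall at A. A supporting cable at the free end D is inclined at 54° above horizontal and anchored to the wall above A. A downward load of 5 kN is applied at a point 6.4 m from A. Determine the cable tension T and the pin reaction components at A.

T = 3.732 kN, A_x = 2.193 kN, A_y = 1.981 kN

ΣM about A: T·sin54°·10.6 − 5·6.4 = 0 → T = 32/(10.6·0.809017) = 3.73153 ≈ 3.732 kN.
ΣF_x = 0: A_x − T·cos54° = 0 → A_x = 3.73153 × 0.587785 = 2.193 kN.
ΣF_y = 0: A_y + T·sin54° − 5 = 0 → A_y = 5 − 3.73153 × 0.809017 = 1.981 kN.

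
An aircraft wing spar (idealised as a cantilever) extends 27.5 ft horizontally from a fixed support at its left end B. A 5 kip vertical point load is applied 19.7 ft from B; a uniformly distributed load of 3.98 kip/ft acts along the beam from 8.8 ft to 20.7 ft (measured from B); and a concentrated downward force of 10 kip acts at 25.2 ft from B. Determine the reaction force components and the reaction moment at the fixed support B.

Resultant of the distributed load: 3.98 × 11.9 = 47.362 kip at 14.75 ft from B.
ΣF_x = 0: B_x = 0.
ΣF_y = 0: B_y − 5 − 3.98·11.9 − 10 = 0 → B_y = 62.36 kip.
ΣM about B: M_B − 5·19.7 − (3.98·11.9)·14.75 − 10·25.2 = 0 → M_B = 1049 kip·ft.

B_x = 0, B_y = 62.36 kip, M_B = 1049 kip·ft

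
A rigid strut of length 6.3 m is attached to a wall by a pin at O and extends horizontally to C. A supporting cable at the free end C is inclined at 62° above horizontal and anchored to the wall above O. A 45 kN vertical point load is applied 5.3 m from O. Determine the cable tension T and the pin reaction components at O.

T = 42.88 kN, O_x = 20.13 kN, O_y = 7.143 kN

ΣM about O: T·sin62°·6.3 − 45·5.3 = 0 → T = 238.5/(6.3·0.882948) = 42.8758 ≈ 42.88 kN.
ΣF_x = 0: O_x − T·cos62° = 0 → O_x = 42.8758 × 0.469472 = 20.13 kN.
ΣF_y = 0: O_y + T·sin62° − 45 = 0 → O_y = 45 − 42.8758 × 0.882948 = 7.143 kN.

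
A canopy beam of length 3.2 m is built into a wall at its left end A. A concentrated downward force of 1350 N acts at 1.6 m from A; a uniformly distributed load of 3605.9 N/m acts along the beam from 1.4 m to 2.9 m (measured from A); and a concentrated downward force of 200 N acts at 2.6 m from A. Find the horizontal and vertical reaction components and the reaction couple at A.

Resultant of the distributed load: 3605.9 × 1.5 = 5408.85 N at 2.15 m from A.
ΣF_x = 0: A_x = 0.
ΣF_y = 0: A_y − 1350 − 3605.9·1.5 − 200 = 0 → A_y = 6959 N.
ΣM about A: M_A − 1350·1.6 − (3605.9·1.5)·2.15 − 200·2.6 = 0 → M_A = 14310 N·m.

A_x = 0, A_y = 6959 N, M_A = 14310 N·m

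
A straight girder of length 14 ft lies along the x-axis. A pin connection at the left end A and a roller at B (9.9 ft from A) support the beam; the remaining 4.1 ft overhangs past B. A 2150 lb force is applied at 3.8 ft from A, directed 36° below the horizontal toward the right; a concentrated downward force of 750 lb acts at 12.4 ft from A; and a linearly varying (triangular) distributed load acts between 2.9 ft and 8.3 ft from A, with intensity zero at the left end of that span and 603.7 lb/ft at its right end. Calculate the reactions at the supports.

A_x = -1739 lb, A_y = 1149 lb, B_y = 2495 lb

Resultant of the triangular load: ½ × 603.7 × 5.4 = 1629.99 lb, acting at 6.5 ft from A (one-third of the span from the peak).
Taking moments about A: B_y·9.9 − 2150·sin36°·3.8 − 750·12.4 − (½·603.7·5.4)·6.5 = 0 → B_y = 24697.1/9.9 = 2494.66 ≈ 2495 lb.
ΣF_y = 0: A_y + 2494.66 − 2150·sin36° − 750 − ½·603.7·5.4 = 0 → A_y = 1149 lb.
ΣF_x = 0: A_x + 2150·cos36° = 0 → A_x = -1739 lb.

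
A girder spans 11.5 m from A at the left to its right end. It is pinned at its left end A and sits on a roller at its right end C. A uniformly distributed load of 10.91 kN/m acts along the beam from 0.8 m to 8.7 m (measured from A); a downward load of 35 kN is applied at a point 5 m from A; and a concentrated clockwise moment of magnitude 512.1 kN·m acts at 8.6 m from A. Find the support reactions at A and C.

A_x = 0, A_y = 25.84 kN, C_y = 95.35 kN

Resultant of the distributed load: 10.91 × 7.9 = 86.189 kN at 4.75 m from A.
Taking moments about A: C_y·11.5 − (10.91·7.9)·4.75 − 35·5 − 512.1 = 0 → C_y = 1096.49775/11.5 = 95.3476 ≈ 95.35 kN.
ΣF_y = 0: A_y + 95.3476 − 10.91·7.9 − 35 = 0 → A_y = 25.84 kN.
ΣF_x = 0: no horizontal applied forces, so A_x = 0.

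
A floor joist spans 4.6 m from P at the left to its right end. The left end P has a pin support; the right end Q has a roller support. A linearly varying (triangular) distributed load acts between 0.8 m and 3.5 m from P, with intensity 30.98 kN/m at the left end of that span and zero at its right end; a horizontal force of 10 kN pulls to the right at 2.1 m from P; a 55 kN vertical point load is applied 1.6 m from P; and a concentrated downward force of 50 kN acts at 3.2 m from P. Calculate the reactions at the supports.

Resultant of the triangular load: ½ × 30.98 × 2.7 = 41.823 kN, acting at 1.7 m from P (one-third of the span from the peak).
Taking moments about P: Q_y·4.6 − (½·30.98·2.7)·1.7 − 55·1.6 − 50·3.2 = 0 → Q_y = 319.0991/4.6 = 69.3694 ≈ 69.37 kN.
ΣF_y = 0: P_y + 69.3694 − ½·30.98·2.7 − 55 − 50 = 0 → P_y = 77.45 kN.
ΣF_x = 0: P_x + 10 = 0 → P_x = -10.00 kN.

P_x = -10.00 kN, P_y = 77.45 kN, Q_y = 69.37 kN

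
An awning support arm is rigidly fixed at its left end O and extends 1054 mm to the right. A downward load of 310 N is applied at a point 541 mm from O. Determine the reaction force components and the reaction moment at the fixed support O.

ΣF_x = 0: O_x = 0.
ΣF_y = 0: O_y − 310 = 0 → O_y = 310.0 N.
ΣM about O: M_O − 310·541 = 0 → M_O = 167700 N·mm.

O_x = 0, O_y = 310.0 N, M_O = 167700 N·mm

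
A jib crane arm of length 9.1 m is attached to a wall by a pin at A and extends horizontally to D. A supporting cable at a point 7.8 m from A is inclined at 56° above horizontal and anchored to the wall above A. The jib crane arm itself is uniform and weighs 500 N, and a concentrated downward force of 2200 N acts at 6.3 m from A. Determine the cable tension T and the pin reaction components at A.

T = 2495 N, A_x = 1395 N, A_y = 631.4 N

ΣM about A: T·sin56°·7.8 − 500·4.55 − 2200·6.3 = 0 → T = 16135/(7.8·0.829038) = 2495.17 ≈ 2495 N.
ΣF_x = 0: A_x − T·cos56° = 0 → A_x = 2495.17 × 0.559193 = 1395 N.
ΣF_y = 0: A_y + T·sin56° − 500 − 2200 = 0 → A_y = 2700 − 2495.17 × 0.829038 = 631.4 N.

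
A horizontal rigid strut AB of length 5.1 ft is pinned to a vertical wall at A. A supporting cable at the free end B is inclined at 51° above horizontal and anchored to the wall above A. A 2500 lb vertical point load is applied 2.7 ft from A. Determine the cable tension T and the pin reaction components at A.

ΣM about A: T·sin51°·5.1 − 2500·2.7 = 0 → T = 6750/(5.1·0.777146) = 1703.06 ≈ 1703 lb.
ΣF_x = 0: A_x − T·cos51° = 0 → A_x = 1703.06 × 0.62932 = 1072 lb.
ΣF_y = 0: A_y + T·sin51° − 2500 = 0 → A_y = 2500 − 1703.06 × 0.777146 = 1176 lb.

T = 1703 lb, A_x = 1072 lb, A_y = 1176 lb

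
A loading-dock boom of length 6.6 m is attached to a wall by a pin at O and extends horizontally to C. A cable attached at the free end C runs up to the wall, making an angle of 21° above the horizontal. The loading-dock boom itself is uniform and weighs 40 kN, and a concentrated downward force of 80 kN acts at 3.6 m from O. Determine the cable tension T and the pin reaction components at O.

ΣM about O: T·sin21°·6.6 − 40·3.3 − 80·3.6 = 0 → T = 420/(6.6·0.358368) = 177.573 ≈ 177.6 kN.
ΣF_x = 0: O_x − T·cos21° = 0 → O_x = 177.573 × 0.93358 = 165.8 kN.
ΣF_y = 0: O_y + T·sin21° − 40 − 80 = 0 → O_y = 120 − 177.573 × 0.358368 = 56.36 kN.

T = 177.6 kN, O_x = 165.8 kN, O_y = 56.36 kN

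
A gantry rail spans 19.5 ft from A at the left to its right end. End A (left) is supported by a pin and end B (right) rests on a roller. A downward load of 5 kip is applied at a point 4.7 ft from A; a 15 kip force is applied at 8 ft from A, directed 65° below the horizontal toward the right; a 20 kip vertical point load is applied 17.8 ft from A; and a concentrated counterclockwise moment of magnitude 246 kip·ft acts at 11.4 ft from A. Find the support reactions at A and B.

A_x = -6.339 kip, A_y = 26.17 kip, B_y = 12.42 kip

Moments about A: B_y·19.5 − 5·4.7 − 15·sin65°·8 − 20·17.8 + 246 = 0 → B_y = 242.257/19.5 = 12.4234 ≈ 12.42 kip.
ΣF_y = 0: A_y + 12.4234 − 5 − 15·sin65° − 20 = 0 → A_y = 26.17 kip.
ΣF_x = 0: A_x + 15·cos65° = 0 → A_x = -6.339 kip.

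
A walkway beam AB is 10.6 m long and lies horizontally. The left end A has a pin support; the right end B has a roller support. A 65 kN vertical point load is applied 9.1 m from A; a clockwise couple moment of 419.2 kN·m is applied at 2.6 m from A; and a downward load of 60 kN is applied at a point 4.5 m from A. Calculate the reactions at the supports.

Taking moments about A: B_y·10.6 − 65·9.1 − 419.2 − 60·4.5 = 0 → B_y = 1280.7/10.6 = 120.821 ≈ 120.8 kN.
ΣF_y = 0: A_y + 120.821 − 65 − 60 = 0 → A_y = 4.179 kN.
ΣF_x = 0: no horizontal applied forces, so A_x = 0.

A_x = 0, A_y = 4.179 kN, B_y = 120.8 kN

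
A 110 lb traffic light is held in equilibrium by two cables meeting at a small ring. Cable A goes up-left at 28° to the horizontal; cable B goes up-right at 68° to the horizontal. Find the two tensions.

ΣF_x = 0: −T_A·cos28° + T_B·cos68° = 0 → T_B = 2.357·T_A.
ΣF_y = 0: T_A·sin28° + T_B·sin68° = 110.
Substitute: T_A·(0.469472 + 2.357·0.927184) = 110 → T_A = 41.4337 ≈ 41.43 lb.
Then T_B = 2.357 × 41.4337 = 97.66 lb.

T_A = 41.43 lb, T_B = 97.66 lb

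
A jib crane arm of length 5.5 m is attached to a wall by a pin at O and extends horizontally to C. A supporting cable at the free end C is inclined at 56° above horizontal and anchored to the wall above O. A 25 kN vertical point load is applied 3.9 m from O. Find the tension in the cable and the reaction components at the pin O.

T = 21.38 kN, O_x = 11.96 kN, O_y = 7.273 kN

ΣM about O: T·sin56°·5.5 − 25·3.9 = 0 → T = 97.5/(5.5·0.829038) = 21.3829 ≈ 21.38 kN.
ΣF_x = 0: O_x − T·cos56° = 0 → O_x = 21.3829 × 0.559193 = 11.96 kN.
ΣF_y = 0: O_y + T·sin56° − 25 = 0 → O_y = 25 − 21.3829 × 0.829038 = 7.273 kN.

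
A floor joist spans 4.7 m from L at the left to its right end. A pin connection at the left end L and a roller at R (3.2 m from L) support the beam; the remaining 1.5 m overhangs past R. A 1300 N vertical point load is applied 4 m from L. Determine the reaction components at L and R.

L_x = 0, L_y = -325.0 N, R_y = 1625 N

ΣM about L: R_y·3.2 − 1300·4 = 0 → R_y = 5200/3.2 = 1625 N.
ΣF_y = 0: L_y + 1625 − 1300 = 0 → L_y = -325.0 N.
ΣF_x = 0: no horizontal applied forces, so L_x = 0.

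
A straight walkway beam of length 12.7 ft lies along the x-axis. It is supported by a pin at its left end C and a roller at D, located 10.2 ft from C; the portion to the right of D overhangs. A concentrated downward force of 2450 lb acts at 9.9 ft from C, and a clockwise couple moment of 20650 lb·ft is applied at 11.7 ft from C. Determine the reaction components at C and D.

ΣM about C: D_y·10.2 − 2450·9.9 − 20650 = 0 → D_y = 44905/10.2 = 4402.45 ≈ 4402 lb.
ΣF_y = 0: C_y + 4402.45 − 2450 = 0 → C_y = -1952 lb.
ΣF_x = 0: no horizontal applied forces, so C_x = 0.

C_x = 0, C_y = -1952 lb, D_y = 4402 lb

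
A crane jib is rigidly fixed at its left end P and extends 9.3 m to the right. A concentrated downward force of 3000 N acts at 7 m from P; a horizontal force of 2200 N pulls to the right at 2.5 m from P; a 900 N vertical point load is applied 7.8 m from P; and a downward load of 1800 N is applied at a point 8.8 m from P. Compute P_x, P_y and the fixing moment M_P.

P_x = -2200 N, P_y = 5700 N, M_P = 43860 N·m

ΣF_x = 0: P_x + 2200 = 0 → P_x = -2200 N.
ΣF_y = 0: P_y − 3000 − 900 − 1800 = 0 → P_y = 5700 N.
ΣM about P: M_P − 3000·7 − 900·7.8 − 1800·8.8 = 0 → M_P = 43860 N·m.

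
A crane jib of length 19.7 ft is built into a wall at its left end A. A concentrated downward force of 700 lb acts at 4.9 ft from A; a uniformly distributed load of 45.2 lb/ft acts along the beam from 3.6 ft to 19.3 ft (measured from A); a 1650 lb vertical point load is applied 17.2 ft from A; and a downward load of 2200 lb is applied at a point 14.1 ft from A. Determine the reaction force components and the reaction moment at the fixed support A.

A_x = 0, A_y = 5260 lb, M_A = 70960 lb·ft

Resultant of the distributed load: 45.2 × 15.7 = 709.64 lb at 11.45 ft from A.
ΣF_x = 0: A_x = 0.
ΣF_y = 0: A_y − 700 − 45.2·15.7 − 1650 − 2200 = 0 → A_y = 5260 lb.
ΣM about A: M_A − 700·4.9 − (45.2·15.7)·11.45 − 1650·17.2 − 2200·14.1 = 0 → M_A = 70960 lb·ft.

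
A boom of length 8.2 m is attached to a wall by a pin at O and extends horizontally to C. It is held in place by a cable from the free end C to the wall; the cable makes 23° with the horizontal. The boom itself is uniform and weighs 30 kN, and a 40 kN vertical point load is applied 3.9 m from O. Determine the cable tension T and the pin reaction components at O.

T = 87.08 kN, O_x = 80.16 kN, O_y = 35.98 kN

ΣM about O: T·sin23°·8.2 − 30·4.1 − 40·3.9 = 0 → T = 279/(8.2·0.390731) = 87.0788 ≈ 87.08 kN.
ΣF_x = 0: O_x − T·cos23° = 0 → O_x = 87.0788 × 0.920505 = 80.16 kN.
ΣF_y = 0: O_y + T·sin23° − 30 − 40 = 0 → O_y = 70 − 87.0788 × 0.390731 = 35.98 kN.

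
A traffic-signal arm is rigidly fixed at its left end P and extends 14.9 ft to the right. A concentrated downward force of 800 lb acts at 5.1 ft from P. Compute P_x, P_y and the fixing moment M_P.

P_x = 0, P_y = 800.0 lb, M_P = 4080 lb·ft

ΣF_x = 0: P_x = 0.
ΣF_y = 0: P_y − 800 = 0 → P_y = 800.0 lb.
ΣM about P: M_P − 800·5.1 = 0 → M_P = 4080 lb·ft.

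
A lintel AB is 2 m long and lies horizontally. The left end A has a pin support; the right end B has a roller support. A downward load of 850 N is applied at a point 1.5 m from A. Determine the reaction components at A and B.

A_x = 0, A_y = 212.5 N, B_y = 637.5 N

Moments about A: B_y·2 − 850·1.5 = 0 → B_y = 1275/2 = 637.5 N.
ΣF_y = 0: A_y + 637.5 − 850 = 0 → A_y = 212.5 N.
ΣF_x = 0: no horizontal applied forces, so A_x = 0.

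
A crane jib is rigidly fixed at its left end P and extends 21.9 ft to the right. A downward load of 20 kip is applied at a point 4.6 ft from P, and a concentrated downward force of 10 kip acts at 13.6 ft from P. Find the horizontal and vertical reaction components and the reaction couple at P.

P_x = 0, P_y = 30.00 kip, M_P = 228.0 kip·ft

ΣF_x = 0: P_x = 0.
ΣF_y = 0: P_y − 20 − 10 = 0 → P_y = 30.00 kip.
ΣM about P: M_P − 20·4.6 − 10·13.6 = 0 → M_P = 228.0 kip·ft.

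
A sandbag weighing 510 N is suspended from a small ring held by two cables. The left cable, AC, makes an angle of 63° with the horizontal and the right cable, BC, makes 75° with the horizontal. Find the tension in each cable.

T_AC = 197.3 N, T_BC = 346.0 N

ΣF_x = 0: −T_AC·cos63° + T_BC·cos75° = 0 → T_BC = 1.75408·T_AC.
ΣF_y = 0: T_AC·sin63° + T_BC·sin75° = 510.
Substitute: T_AC·(0.891007 + 1.75408·0.965926) = 510 → T_AC = 197.268 ≈ 197.3 N.
Then T_BC = 1.75408 × 197.268 = 346.0 N.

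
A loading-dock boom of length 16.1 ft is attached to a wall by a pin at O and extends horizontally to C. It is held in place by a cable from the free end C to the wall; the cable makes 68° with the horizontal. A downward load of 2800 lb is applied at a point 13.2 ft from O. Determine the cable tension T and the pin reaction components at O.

T = 2476 lb, O_x = 927.5 lb, O_y = 504.3 lb

ΣM about O: T·sin68°·16.1 − 2800·13.2 = 0 → T = 36960/(16.1·0.927184) = 2475.94 ≈ 2476 lb.
ΣF_x = 0: O_x − T·cos68° = 0 → O_x = 2475.94 × 0.374607 = 927.5 lb.
ΣF_y = 0: O_y + T·sin68° − 2800 = 0 → O_y = 2800 − 2475.94 × 0.927184 = 504.3 lb.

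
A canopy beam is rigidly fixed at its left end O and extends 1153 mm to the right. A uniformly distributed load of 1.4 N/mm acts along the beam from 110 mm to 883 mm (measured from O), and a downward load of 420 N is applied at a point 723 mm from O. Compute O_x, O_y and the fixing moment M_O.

Resultant of the distributed load: 1.4 × 773 = 1082.2 N at 496.5 mm from O.
ΣF_x = 0: O_x = 0.
ΣF_y = 0: O_y − 1.4·773 − 420 = 0 → O_y = 1502 N.
ΣM about O: M_O − (1.4·773)·496.5 − 420·723 = 0 → M_O = 841000 N·mm.

O_x = 0, O_y = 1502 N, M_O = 841000 N·mm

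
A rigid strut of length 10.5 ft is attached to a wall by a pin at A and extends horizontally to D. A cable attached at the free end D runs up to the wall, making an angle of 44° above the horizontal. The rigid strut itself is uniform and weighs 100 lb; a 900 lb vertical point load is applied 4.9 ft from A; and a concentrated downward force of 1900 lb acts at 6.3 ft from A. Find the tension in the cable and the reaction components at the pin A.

T = 2318 lb, A_x = 1667 lb, A_y = 1290 lb

ΣM about A: T·sin44°·10.5 − 100·5.25 − 900·4.9 − 1900·6.3 = 0 → T = 16905/(10.5·0.694658) = 2317.69 ≈ 2318 lb.
ΣF_x = 0: A_x − T·cos44° = 0 → A_x = 2317.69 × 0.71934 = 1667 lb.
ΣF_y = 0: A_y + T·sin44° − 100 − 900 − 1900 = 0 → A_y = 2900 − 2317.69 × 0.694658 = 1290 lb.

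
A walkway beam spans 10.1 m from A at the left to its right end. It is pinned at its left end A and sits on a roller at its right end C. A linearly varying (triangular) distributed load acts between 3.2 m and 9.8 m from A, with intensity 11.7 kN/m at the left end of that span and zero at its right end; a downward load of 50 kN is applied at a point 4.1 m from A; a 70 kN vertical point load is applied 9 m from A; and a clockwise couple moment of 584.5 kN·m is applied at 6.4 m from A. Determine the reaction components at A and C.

A_x = 0, A_y = -2.578 kN, C_y = 161.2 kN

Resultant of the triangular load: ½ × 11.7 × 6.6 = 38.61 kN, acting at 5.4 m from A (one-third of the span from the peak).
ΣM about A: C_y·10.1 − (½·11.7·6.6)·5.4 − 50·4.1 − 70·9 − 584.5 = 0 → C_y = 1627.994/10.1 = 161.188 ≈ 161.2 kN.
ΣF_y = 0: A_y + 161.188 − ½·11.7·6.6 − 50 − 70 = 0 → A_y = -2.578 kN.
ΣF_x = 0: no horizontal applied forces, so A_x = 0.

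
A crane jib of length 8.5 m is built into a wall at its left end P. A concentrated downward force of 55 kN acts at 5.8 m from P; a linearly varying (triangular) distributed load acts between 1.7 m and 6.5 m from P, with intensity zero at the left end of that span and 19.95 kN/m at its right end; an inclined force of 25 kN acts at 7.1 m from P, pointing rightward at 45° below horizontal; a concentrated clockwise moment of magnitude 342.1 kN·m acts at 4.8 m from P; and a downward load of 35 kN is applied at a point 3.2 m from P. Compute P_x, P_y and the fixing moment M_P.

Resultant of the triangular load: ½ × 19.95 × 4.8 = 47.88 kN, acting at 4.9 m from P (one-third of the span from the peak).
ΣF_x = 0: P_x + 25·cos45° = 0 → P_x = -17.68 kN.
ΣF_y = 0: P_y − 55 − ½·19.95·4.8 − 25·sin45° − 35 = 0 → P_y = 155.6 kN.
ΣM about P: M_P − 55·5.8 − (½·19.95·4.8)·4.9 − 25·sin45°·7.1 − 342.1 − 35·3.2 = 0 → M_P = 1133 kN·m.

P_x = -17.68 kN, P_y = 155.6 kN, M_P = 1133 kN·m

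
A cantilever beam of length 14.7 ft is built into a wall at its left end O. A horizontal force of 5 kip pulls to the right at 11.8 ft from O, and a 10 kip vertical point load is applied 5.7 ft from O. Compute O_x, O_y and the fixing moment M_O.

O_x = -5.000 kip, O_y = 10.00 kip, M_O = 57.00 kip·ft

ΣF_x = 0: O_x + 5 = 0 → O_x = -5.000 kip.
ΣF_y = 0: O_y − 10 = 0 → O_y = 10.00 kip.
ΣM about O: M_O − 10·5.7 = 0 → M_O = 57.00 kip·ft.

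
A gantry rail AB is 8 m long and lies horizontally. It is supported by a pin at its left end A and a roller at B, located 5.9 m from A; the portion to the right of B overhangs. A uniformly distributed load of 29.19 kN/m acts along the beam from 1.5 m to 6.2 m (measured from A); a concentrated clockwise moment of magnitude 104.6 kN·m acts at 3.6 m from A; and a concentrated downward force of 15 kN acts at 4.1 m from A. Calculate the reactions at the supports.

A_x = 0, A_y = 34.52 kN, B_y = 117.7 kN

Resultant of the distributed load: 29.19 × 4.7 = 137.193 kN at 3.85 m from A.
ΣM about A: B_y·5.9 − (29.19·4.7)·3.85 − 104.6 − 15·4.1 = 0 → B_y = 694.29305/5.9 = 117.677 ≈ 117.7 kN.
ΣF_y = 0: A_y + 117.677 − 29.19·4.7 − 15 = 0 → A_y = 34.52 kN.
ΣF_x = 0: no horizontal applied forces, so A_x = 0.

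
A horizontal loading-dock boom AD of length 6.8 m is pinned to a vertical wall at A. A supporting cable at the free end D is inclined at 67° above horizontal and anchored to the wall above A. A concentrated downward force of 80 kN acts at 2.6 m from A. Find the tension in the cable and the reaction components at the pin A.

T = 33.23 kN, A_x = 12.98 kN, A_y = 49.41 kN

ΣM about A: T·sin67°·6.8 − 80·2.6 = 0 → T = 208/(6.8·0.920505) = 33.2298 ≈ 33.23 kN.
ΣF_x = 0: A_x − T·cos67° = 0 → A_x = 33.2298 × 0.390731 = 12.98 kN.
ΣF_y = 0: A_y + T·sin67° − 80 = 0 → A_y = 80 − 33.2298 × 0.920505 = 49.41 kN.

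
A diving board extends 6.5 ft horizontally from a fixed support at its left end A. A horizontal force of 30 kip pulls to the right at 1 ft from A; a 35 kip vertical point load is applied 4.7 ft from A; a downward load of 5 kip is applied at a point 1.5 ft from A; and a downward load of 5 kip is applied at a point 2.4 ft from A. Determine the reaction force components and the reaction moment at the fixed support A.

A_x = -30.00 kip, A_y = 45.00 kip, M_A = 184.0 kip·ft

ΣF_x = 0: A_x + 30 = 0 → A_x = -30.00 kip.
ΣF_y = 0: A_y − 35 − 5 − 5 = 0 → A_y = 45.00 kip.
ΣM about A: M_A − 35·4.7 − 5·1.5 − 5·2.4 = 0 → M_A = 184.0 kip·ft.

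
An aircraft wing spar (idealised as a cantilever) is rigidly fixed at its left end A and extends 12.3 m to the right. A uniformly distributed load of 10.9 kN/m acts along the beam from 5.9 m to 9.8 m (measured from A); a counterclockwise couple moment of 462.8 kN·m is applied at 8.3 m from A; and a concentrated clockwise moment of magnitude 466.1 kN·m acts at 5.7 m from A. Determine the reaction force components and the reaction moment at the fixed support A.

Resultant of the distributed load: 10.9 × 3.9 = 42.51 kN at 7.85 m from A.
ΣF_x = 0: A_x = 0.
ΣF_y = 0: A_y − 10.9·3.9 = 0 → A_y = 42.51 kN.
ΣM about A: M_A − (10.9·3.9)·7.85 + 462.8 − 466.1 = 0 → M_A = 337.0 kN·m.

A_x = 0, A_y = 42.51 kN, M_A = 337.0 kN·m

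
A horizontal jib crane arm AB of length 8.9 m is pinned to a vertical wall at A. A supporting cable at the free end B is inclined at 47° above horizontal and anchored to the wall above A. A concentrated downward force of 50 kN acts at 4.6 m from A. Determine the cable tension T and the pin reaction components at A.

T = 35.34 kN, A_x = 24.10 kN, A_y = 24.16 kN

ΣM about A: T·sin47°·8.9 − 50·4.6 = 0 → T = 230/(8.9·0.731354) = 35.3354 ≈ 35.34 kN.
ΣF_x = 0: A_x − T·cos47° = 0 → A_x = 35.3354 × 0.681998 = 24.10 kN.
ΣF_y = 0: A_y + T·sin47° − 50 = 0 → A_y = 50 − 35.3354 × 0.731354 = 24.16 kN.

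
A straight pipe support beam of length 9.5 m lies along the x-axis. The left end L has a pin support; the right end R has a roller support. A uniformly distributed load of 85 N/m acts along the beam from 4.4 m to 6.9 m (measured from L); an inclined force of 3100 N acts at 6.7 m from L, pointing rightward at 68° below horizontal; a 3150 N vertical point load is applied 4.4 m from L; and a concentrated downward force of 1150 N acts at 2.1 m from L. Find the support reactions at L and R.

Resultant of the distributed load: 85 × 2.5 = 212.5 N at 5.65 m from L.
Taking moments about L: R_y·9.5 − (85·2.5)·5.65 − 3100·sin68°·6.7 − 3150·4.4 − 1150·2.1 = 0 → R_y = 36733.2/9.5 = 3866.65 ≈ 3867 N.
ΣF_y = 0: L_y + 3866.65 − 85·2.5 − 3100·sin68° − 3150 − 1150 = 0 → L_y = 3520 N.
ΣF_x = 0: L_x + 3100·cos68° = 0 → L_x = -1161 N.

L_x = -1161 N, L_y = 3520 N, R_y = 3867 N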